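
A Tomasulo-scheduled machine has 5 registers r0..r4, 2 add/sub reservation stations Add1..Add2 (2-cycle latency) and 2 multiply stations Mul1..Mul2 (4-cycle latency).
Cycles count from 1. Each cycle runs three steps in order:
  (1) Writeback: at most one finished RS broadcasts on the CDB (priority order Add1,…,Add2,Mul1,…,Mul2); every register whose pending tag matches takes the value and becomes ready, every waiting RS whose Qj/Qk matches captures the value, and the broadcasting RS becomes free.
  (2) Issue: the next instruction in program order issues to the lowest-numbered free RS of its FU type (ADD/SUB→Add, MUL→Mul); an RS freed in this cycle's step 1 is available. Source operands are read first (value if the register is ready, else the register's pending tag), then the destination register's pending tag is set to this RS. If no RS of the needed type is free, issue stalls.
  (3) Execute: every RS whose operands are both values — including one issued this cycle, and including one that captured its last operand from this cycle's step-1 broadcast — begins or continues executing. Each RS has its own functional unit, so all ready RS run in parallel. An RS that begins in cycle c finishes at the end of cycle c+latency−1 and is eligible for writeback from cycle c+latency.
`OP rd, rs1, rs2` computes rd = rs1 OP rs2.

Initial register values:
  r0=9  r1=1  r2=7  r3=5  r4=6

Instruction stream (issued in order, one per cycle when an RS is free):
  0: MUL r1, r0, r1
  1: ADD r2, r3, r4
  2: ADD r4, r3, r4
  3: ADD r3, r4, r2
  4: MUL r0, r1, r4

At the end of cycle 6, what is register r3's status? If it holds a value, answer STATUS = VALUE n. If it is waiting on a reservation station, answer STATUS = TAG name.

  c1: issue MUL r1<-Mul1  regs: r0:9,r1:Mul1,r2:7,r3:5,r4:6
  c2: issue ADD r2<-Add1  regs: r0:9,r1:Mul1,r2:Add1,r3:5,r4:6
  c3: issue ADD r4<-Add2  regs: r0:9,r1:Mul1,r2:Add1,r3:5,r4:Add2
  c4: CDB Add1=11; issue ADD r3<-Add1  regs: r0:9,r1:Mul1,r2:11,r3:Add1,r4:Add2
  c5: CDB Add2=11; issue MUL r0<-Mul2  regs: r0:Mul2,r1:Mul1,r2:11,r3:Add1,r4:11
  c6: CDB Mul1=9  regs: r0:Mul2,r1:9,r2:11,r3:Add1,r4:11

STATUS = TAG Add1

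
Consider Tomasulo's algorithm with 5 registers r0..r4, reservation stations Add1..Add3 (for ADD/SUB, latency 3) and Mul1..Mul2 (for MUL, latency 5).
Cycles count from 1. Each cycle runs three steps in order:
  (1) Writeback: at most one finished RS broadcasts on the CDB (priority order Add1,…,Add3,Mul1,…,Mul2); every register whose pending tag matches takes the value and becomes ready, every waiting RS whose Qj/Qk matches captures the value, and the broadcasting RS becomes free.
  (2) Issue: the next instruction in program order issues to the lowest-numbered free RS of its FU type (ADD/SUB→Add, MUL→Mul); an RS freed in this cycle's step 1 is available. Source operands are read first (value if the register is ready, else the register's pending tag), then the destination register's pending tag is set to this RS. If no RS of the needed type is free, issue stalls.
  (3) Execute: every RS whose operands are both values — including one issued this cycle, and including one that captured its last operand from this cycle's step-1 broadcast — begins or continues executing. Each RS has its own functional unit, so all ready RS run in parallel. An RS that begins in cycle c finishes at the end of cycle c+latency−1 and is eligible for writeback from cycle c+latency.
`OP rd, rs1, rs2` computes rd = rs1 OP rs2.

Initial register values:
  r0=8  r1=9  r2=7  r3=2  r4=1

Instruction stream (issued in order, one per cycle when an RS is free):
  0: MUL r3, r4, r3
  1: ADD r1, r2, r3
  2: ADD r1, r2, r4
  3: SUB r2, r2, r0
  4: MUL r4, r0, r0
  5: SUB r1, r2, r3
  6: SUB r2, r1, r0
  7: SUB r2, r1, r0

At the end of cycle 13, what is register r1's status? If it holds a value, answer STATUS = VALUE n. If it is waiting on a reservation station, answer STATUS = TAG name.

c1: issue MUL r3<-Mul1 | r0:8,r1:9,r2:7,r3:Mul1,r4:1
c2: issue ADD r1<-Add1 | r0:8,r1:Add1,r2:7,r3:Mul1,r4:1
c3: issue ADD r1<-Add2 | r0:8,r1:Add2,r2:7,r3:Mul1,r4:1
c4: issue SUB r2<-Add3 | r0:8,r1:Add2,r2:Add3,r3:Mul1,r4:1
c5: issue MUL r4<-Mul2 | r0:8,r1:Add2,r2:Add3,r3:Mul1,r4:Mul2
c6: CDB Add2=8; issue SUB r1<-Add2 | r0:8,r1:Add2,r2:Add3,r3:Mul1,r4:Mul2
c7: CDB Add3=-1; issue SUB r2<-Add3 | r0:8,r1:Add2,r2:Add3,r3:Mul1,r4:Mul2
c8: CDB Mul1=2; stall | r0:8,r1:Add2,r2:Add3,r3:2,r4:Mul2
c9: stall | r0:8,r1:Add2,r2:Add3,r3:2,r4:Mul2
c10: CDB Mul2=64; stall | r0:8,r1:Add2,r2:Add3,r3:2,r4:64
c11: CDB Add1=9; issue SUB r2<-Add1 | r0:8,r1:Add2,r2:Add1,r3:2,r4:64
c12: CDB Add2=-3 | r0:8,r1:-3,r2:Add1,r3:2,r4:64
c13: - | r0:8,r1:-3,r2:Add1,r3:2,r4:64

STATUS = VALUE -3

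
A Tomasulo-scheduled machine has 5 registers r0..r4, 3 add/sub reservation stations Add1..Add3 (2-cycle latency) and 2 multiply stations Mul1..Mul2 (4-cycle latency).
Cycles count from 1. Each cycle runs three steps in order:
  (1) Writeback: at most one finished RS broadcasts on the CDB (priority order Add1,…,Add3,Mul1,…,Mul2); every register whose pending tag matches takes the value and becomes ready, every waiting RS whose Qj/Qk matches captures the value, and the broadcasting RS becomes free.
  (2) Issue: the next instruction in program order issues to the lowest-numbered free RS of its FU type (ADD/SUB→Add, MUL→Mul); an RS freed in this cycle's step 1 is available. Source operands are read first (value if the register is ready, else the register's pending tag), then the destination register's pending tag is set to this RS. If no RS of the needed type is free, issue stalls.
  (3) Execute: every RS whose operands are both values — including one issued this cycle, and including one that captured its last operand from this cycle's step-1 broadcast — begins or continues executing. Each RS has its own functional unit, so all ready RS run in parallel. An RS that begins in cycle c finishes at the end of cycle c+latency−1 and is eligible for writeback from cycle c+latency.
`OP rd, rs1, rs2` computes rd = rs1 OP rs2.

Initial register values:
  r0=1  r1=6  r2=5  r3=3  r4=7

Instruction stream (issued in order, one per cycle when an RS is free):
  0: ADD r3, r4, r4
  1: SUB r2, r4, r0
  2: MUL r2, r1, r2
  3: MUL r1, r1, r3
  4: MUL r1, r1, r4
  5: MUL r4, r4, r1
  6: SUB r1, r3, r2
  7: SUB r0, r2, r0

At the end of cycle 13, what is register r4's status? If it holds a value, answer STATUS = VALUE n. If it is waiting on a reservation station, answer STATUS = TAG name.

c1: issue ADD r3<-Add1 | r0:1,r1:6,r2:5,r3:Add1,r4:7
c2: issue SUB r2<-Add2 | r0:1,r1:6,r2:Add2,r3:Add1,r4:7
c3: CDB Add1=14; issue MUL r2<-Mul1 | r0:1,r1:6,r2:Mul1,r3:14,r4:7
c4: CDB Add2=6; issue MUL r1<-Mul2 | r0:1,r1:Mul2,r2:Mul1,r3:14,r4:7
c5: stall | r0:1,r1:Mul2,r2:Mul1,r3:14,r4:7
c6: stall | r0:1,r1:Mul2,r2:Mul1,r3:14,r4:7
c7: stall | r0:1,r1:Mul2,r2:Mul1,r3:14,r4:7
c8: CDB Mul1=36; issue MUL r1<-Mul1 | r0:1,r1:Mul1,r2:36,r3:14,r4:7
c9: CDB Mul2=84; issue MUL r4<-Mul2 | r0:1,r1:Mul1,r2:36,r3:14,r4:Mul2
c10: issue SUB r1<-Add1 | r0:1,r1:Add1,r2:36,r3:14,r4:Mul2
c11: issue SUB r0<-Add2 | r0:Add2,r1:Add1,r2:36,r3:14,r4:Mul2
c12: CDB Add1=-22 | r0:Add2,r1:-22,r2:36,r3:14,r4:Mul2
c13: CDB Add2=35 | r0:35,r1:-22,r2:36,r3:14,r4:Mul2

STATUS = TAG Mul2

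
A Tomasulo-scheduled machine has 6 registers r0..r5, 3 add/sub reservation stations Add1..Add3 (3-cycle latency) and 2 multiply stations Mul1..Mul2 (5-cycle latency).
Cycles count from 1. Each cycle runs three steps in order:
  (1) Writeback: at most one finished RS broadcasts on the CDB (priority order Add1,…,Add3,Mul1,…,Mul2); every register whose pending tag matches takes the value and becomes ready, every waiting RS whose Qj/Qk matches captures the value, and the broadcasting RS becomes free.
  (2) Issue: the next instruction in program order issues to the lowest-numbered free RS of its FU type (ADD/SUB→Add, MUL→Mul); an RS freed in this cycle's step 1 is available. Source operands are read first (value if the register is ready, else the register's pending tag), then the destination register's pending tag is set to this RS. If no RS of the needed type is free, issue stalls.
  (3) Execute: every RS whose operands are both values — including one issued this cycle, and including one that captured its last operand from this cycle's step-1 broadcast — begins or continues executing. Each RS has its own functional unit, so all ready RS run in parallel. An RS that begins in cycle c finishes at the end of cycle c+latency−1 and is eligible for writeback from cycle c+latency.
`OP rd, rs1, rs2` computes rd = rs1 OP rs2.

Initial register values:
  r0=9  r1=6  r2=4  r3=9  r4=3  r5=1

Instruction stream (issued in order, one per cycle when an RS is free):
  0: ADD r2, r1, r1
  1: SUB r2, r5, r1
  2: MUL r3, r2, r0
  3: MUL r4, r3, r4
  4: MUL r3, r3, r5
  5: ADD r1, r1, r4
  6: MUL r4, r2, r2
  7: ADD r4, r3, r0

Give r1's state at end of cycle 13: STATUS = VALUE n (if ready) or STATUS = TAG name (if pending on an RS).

  c1: issue ADD r2<-Add1  regs: r0:9,r1:6,r2:Add1,r3:9,r4:3,r5:1
  c2: issue SUB r2<-Add2  regs: r0:9,r1:6,r2:Add2,r3:9,r4:3,r5:1
  c3: issue MUL r3<-Mul1  regs: r0:9,r1:6,r2:Add2,r3:Mul1,r4:3,r5:1
  c4: CDB Add1=12; issue MUL r4<-Mul2  regs: r0:9,r1:6,r2:Add2,r3:Mul1,r4:Mul2,r5:1
  c5: CDB Add2=-5; stall  regs: r0:9,r1:6,r2:-5,r3:Mul1,r4:Mul2,r5:1
  c6: stall  regs: r0:9,r1:6,r2:-5,r3:Mul1,r4:Mul2,r5:1
  c7: stall  regs: r0:9,r1:6,r2:-5,r3:Mul1,r4:Mul2,r5:1
  c8: stall  regs: r0:9,r1:6,r2:-5,r3:Mul1,r4:Mul2,r5:1
  c9: stall  regs: r0:9,r1:6,r2:-5,r3:Mul1,r4:Mul2,r5:1
  c10: CDB Mul1=-45; issue MUL r3<-Mul1  regs: r0:9,r1:6,r2:-5,r3:Mul1,r4:Mul2,r5:1
  c11: issue ADD r1<-Add1  regs: r0:9,r1:Add1,r2:-5,r3:Mul1,r4:Mul2,r5:1
  c12: stall  regs: r0:9,r1:Add1,r2:-5,r3:Mul1,r4:Mul2,r5:1
  c13: stall  regs: r0:9,r1:Add1,r2:-5,r3:Mul1,r4:Mul2,r5:1

STATUS = TAG Add1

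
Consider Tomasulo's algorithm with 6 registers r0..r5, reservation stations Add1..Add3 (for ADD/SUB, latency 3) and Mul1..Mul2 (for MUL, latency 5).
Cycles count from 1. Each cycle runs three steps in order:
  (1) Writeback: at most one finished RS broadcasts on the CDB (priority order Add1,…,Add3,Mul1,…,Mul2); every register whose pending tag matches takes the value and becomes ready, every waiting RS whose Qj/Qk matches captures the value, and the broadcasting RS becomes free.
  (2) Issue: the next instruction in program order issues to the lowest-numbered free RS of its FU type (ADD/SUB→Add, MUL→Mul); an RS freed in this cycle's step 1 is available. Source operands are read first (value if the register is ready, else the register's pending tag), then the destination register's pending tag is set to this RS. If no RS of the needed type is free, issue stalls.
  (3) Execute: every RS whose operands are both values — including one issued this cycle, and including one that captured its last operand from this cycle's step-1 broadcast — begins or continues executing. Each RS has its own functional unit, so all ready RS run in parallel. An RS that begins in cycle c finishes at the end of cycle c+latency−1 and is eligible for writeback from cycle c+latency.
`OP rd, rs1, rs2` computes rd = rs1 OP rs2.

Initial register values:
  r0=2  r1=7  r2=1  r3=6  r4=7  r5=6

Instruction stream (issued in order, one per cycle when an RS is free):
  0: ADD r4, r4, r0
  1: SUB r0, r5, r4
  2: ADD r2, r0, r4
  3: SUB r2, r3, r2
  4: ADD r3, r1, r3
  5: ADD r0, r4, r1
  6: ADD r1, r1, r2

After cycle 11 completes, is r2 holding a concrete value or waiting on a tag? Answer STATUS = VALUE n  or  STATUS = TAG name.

cycle 1: issue ADD r4<-Add1 // r0:2,r1:7,r2:1,r3:6,r4:Add1,r5:6
cycle 2: issue SUB r0<-Add2 // r0:Add2,r1:7,r2:1,r3:6,r4:Add1,r5:6
cycle 3: issue ADD r2<-Add3 // r0:Add2,r1:7,r2:Add3,r3:6,r4:Add1,r5:6
cycle 4: CDB Add1=9; issue SUB r2<-Add1 // r0:Add2,r1:7,r2:Add1,r3:6,r4:9,r5:6
cycle 5: stall // r0:Add2,r1:7,r2:Add1,r3:6,r4:9,r5:6
cycle 6: stall // r0:Add2,r1:7,r2:Add1,r3:6,r4:9,r5:6
cycle 7: CDB Add2=-3; issue ADD r3<-Add2 // r0:-3,r1:7,r2:Add1,r3:Add2,r4:9,r5:6
cycle 8: stall // r0:-3,r1:7,r2:Add1,r3:Add2,r4:9,r5:6
cycle 9: stall // r0:-3,r1:7,r2:Add1,r3:Add2,r4:9,r5:6
cycle 10: CDB Add2=13; issue ADD r0<-Add2 // r0:Add2,r1:7,r2:Add1,r3:13,r4:9,r5:6
cycle 11: CDB Add3=6; issue ADD r1<-Add3 // r0:Add2,r1:Add3,r2:Add1,r3:13,r4:9,r5:6

STATUS = TAG Add1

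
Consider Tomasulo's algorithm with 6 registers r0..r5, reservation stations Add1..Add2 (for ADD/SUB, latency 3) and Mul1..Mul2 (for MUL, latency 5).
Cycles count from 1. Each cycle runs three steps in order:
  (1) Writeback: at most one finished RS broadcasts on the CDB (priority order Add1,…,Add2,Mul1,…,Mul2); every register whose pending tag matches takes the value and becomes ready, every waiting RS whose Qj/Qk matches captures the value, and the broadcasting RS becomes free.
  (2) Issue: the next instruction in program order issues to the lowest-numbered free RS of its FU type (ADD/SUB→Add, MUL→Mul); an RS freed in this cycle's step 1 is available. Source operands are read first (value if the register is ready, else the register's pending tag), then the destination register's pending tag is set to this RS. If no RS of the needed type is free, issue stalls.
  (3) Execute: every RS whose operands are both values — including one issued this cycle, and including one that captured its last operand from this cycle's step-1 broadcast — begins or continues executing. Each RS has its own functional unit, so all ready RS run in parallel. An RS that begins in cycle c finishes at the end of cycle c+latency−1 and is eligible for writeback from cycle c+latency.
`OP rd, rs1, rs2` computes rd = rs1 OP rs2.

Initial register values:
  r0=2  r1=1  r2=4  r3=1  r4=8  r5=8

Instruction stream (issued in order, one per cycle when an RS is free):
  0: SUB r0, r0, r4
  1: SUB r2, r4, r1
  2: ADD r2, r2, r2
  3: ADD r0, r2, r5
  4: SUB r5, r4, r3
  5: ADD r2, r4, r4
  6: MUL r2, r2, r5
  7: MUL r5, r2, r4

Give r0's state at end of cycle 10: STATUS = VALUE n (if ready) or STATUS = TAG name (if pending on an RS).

c1: issue SUB r0<-Add1 | r0:Add1,r1:1,r2:4,r3:1,r4:8,r5:8
c2: issue SUB r2<-Add2 | r0:Add1,r1:1,r2:Add2,r3:1,r4:8,r5:8
c3: stall | r0:Add1,r1:1,r2:Add2,r3:1,r4:8,r5:8
c4: CDB Add1=-6; issue ADD r2<-Add1 | r0:-6,r1:1,r2:Add1,r3:1,r4:8,r5:8
c5: CDB Add2=7; issue ADD r0<-Add2 | r0:Add2,r1:1,r2:Add1,r3:1,r4:8,r5:8
c6: stall | r0:Add2,r1:1,r2:Add1,r3:1,r4:8,r5:8
c7: stall | r0:Add2,r1:1,r2:Add1,r3:1,r4:8,r5:8
c8: CDB Add1=14; issue SUB r5<-Add1 | r0:Add2,r1:1,r2:14,r3:1,r4:8,r5:Add1
c9: stall | r0:Add2,r1:1,r2:14,r3:1,r4:8,r5:Add1
c10: stall | r0:Add2,r1:1,r2:14,r3:1,r4:8,r5:Add1

STATUS = TAG Add2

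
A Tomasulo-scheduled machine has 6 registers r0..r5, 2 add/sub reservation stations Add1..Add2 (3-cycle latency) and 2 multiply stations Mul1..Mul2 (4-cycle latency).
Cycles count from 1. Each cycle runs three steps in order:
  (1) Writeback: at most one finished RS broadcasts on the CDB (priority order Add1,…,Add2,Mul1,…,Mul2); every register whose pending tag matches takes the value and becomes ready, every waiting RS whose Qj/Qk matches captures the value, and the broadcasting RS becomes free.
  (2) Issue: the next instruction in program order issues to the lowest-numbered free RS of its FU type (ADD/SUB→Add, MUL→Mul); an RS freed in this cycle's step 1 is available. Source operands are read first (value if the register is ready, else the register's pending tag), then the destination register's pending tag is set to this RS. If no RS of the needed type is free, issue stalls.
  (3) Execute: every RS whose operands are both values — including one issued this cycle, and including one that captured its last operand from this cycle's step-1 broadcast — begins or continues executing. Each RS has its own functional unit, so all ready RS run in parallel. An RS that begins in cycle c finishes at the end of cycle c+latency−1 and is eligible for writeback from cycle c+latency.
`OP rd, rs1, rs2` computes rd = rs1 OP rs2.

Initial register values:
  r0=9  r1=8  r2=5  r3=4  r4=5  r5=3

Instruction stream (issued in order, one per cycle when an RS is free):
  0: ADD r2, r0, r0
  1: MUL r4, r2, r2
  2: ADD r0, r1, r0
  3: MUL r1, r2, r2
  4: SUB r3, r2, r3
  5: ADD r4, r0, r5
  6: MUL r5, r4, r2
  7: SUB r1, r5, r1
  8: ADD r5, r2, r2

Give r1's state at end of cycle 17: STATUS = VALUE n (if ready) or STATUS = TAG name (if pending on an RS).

cycle 1: issue ADD r2<-Add1 // r0:9,r1:8,r2:Add1,r3:4,r4:5,r5:3
cycle 2: issue MUL r4<-Mul1 // r0:9,r1:8,r2:Add1,r3:4,r4:Mul1,r5:3
cycle 3: issue ADD r0<-Add2 // r0:Add2,r1:8,r2:Add1,r3:4,r4:Mul1,r5:3
cycle 4: CDB Add1=18; issue MUL r1<-Mul2 // r0:Add2,r1:Mul2,r2:18,r3:4,r4:Mul1,r5:3
cycle 5: issue SUB r3<-Add1 // r0:Add2,r1:Mul2,r2:18,r3:Add1,r4:Mul1,r5:3
cycle 6: CDB Add2=17; issue ADD r4<-Add2 // r0:17,r1:Mul2,r2:18,r3:Add1,r4:Add2,r5:3
cycle 7: stall // r0:17,r1:Mul2,r2:18,r3:Add1,r4:Add2,r5:3
cycle 8: CDB Add1=14; stall // r0:17,r1:Mul2,r2:18,r3:14,r4:Add2,r5:3
cycle 9: CDB Add2=20; stall // r0:17,r1:Mul2,r2:18,r3:14,r4:20,r5:3
cycle 10: CDB Mul1=324; issue MUL r5<-Mul1 // r0:17,r1:Mul2,r2:18,r3:14,r4:20,r5:Mul1
cycle 11: CDB Mul2=324; issue SUB r1<-Add1 // r0:17,r1:Add1,r2:18,r3:14,r4:20,r5:Mul1
cycle 12: issue ADD r5<-Add2 // r0:17,r1:Add1,r2:18,r3:14,r4:20,r5:Add2
cycle 13: - // r0:17,r1:Add1,r2:18,r3:14,r4:20,r5:Add2
cycle 14: CDB Mul1=360 // r0:17,r1:Add1,r2:18,r3:14,r4:20,r5:Add2
cycle 15: CDB Add2=36 // r0:17,r1:Add1,r2:18,r3:14,r4:20,r5:36
cycle 16: - // r0:17,r1:Add1,r2:18,r3:14,r4:20,r5:36
cycle 17: CDB Add1=36 // r0:17,r1:36,r2:18,r3:14,r4:20,r5:36

STATUS = VALUE 36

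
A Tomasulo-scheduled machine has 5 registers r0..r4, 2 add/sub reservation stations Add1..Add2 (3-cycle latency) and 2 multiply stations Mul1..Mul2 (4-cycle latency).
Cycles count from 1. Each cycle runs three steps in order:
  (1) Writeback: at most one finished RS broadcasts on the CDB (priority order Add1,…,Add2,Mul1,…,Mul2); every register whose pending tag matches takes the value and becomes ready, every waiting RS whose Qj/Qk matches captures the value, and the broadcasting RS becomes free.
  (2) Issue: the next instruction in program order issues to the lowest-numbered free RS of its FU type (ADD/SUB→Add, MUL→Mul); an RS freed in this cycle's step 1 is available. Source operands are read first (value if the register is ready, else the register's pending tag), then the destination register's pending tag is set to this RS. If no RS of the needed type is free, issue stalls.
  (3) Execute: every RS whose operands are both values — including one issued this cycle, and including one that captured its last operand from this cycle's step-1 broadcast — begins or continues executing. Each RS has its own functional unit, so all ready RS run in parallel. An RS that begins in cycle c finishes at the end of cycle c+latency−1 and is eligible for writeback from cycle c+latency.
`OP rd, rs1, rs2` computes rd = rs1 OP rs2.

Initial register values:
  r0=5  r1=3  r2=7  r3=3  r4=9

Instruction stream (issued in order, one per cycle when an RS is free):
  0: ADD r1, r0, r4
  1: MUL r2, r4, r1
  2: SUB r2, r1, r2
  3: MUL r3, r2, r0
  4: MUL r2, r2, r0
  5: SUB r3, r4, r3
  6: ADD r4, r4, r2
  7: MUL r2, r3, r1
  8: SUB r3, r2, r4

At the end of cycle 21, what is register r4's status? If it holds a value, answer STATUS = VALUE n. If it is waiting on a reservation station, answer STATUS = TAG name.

  c1: issue ADD r1<-Add1  regs: r0:5,r1:Add1,r2:7,r3:3,r4:9
  c2: issue MUL r2<-Mul1  regs: r0:5,r1:Add1,r2:Mul1,r3:3,r4:9
  c3: issue SUB r2<-Add2  regs: r0:5,r1:Add1,r2:Add2,r3:3,r4:9
  c4: CDB Add1=14; issue MUL r3<-Mul2  regs: r0:5,r1:14,r2:Add2,r3:Mul2,r4:9
  c5: stall  regs: r0:5,r1:14,r2:Add2,r3:Mul2,r4:9
  c6: stall  regs: r0:5,r1:14,r2:Add2,r3:Mul2,r4:9
  c7: stall  regs: r0:5,r1:14,r2:Add2,r3:Mul2,r4:9
  c8: CDB Mul1=126; issue MUL r2<-Mul1  regs: r0:5,r1:14,r2:Mul1,r3:Mul2,r4:9
  c9: issue SUB r3<-Add1  regs: r0:5,r1:14,r2:Mul1,r3:Add1,r4:9
  c10: stall  regs: r0:5,r1:14,r2:Mul1,r3:Add1,r4:9
  c11: CDB Add2=-112; issue ADD r4<-Add2  regs: r0:5,r1:14,r2:Mul1,r3:Add1,r4:Add2
  c12: stall  regs: r0:5,r1:14,r2:Mul1,r3:Add1,r4:Add2
  c13: stall  regs: r0:5,r1:14,r2:Mul1,r3:Add1,r4:Add2
  c14: stall  regs: r0:5,r1:14,r2:Mul1,r3:Add1,r4:Add2
  c15: CDB Mul1=-560; issue MUL r2<-Mul1  regs: r0:5,r1:14,r2:Mul1,r3:Add1,r4:Add2
  c16: CDB Mul2=-560; stall  regs: r0:5,r1:14,r2:Mul1,r3:Add1,r4:Add2
  c17: stall  regs: r0:5,r1:14,r2:Mul1,r3:Add1,r4:Add2
  c18: CDB Add2=-551; issue SUB r3<-Add2  regs: r0:5,r1:14,r2:Mul1,r3:Add2,r4:-551
  c19: CDB Add1=569  regs: r0:5,r1:14,r2:Mul1,r3:Add2,r4:-551
  c20: -  regs: r0:5,r1:14,r2:Mul1,r3:Add2,r4:-551
  c21: -  regs: r0:5,r1:14,r2:Mul1,r3:Add2,r4:-551

STATUS = VALUE -551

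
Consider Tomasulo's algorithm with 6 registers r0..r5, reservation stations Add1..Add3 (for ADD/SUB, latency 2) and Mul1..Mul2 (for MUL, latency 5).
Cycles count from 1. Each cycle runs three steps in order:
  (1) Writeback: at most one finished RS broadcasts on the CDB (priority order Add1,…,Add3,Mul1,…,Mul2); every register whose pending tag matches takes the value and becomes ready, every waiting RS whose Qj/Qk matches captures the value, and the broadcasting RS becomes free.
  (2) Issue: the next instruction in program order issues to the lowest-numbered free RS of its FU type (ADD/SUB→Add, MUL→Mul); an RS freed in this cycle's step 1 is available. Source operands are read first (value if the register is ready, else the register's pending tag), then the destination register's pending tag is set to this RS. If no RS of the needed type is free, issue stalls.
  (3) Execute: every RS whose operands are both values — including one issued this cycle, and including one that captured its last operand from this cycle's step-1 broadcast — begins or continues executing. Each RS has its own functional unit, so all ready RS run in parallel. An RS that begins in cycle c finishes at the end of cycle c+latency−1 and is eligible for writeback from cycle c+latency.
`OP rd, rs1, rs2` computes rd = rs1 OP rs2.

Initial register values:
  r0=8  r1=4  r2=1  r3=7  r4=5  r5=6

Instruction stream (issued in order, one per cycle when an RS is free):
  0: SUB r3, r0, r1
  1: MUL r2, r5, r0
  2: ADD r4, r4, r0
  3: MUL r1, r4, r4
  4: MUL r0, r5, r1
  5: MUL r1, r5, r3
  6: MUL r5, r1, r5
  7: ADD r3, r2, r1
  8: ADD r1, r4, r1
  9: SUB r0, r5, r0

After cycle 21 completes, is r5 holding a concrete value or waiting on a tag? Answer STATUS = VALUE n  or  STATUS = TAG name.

c1: issue SUB r3<-Add1 | r0:8,r1:4,r2:1,r3:Add1,r4:5,r5:6
c2: issue MUL r2<-Mul1 | r0:8,r1:4,r2:Mul1,r3:Add1,r4:5,r5:6
c3: CDB Add1=4; issue ADD r4<-Add1 | r0:8,r1:4,r2:Mul1,r3:4,r4:Add1,r5:6
c4: issue MUL r1<-Mul2 | r0:8,r1:Mul2,r2:Mul1,r3:4,r4:Add1,r5:6
c5: CDB Add1=13; stall | r0:8,r1:Mul2,r2:Mul1,r3:4,r4:13,r5:6
c6: stall | r0:8,r1:Mul2,r2:Mul1,r3:4,r4:13,r5:6
c7: CDB Mul1=48; issue MUL r0<-Mul1 | r0:Mul1,r1:Mul2,r2:48,r3:4,r4:13,r5:6
c8: stall | r0:Mul1,r1:Mul2,r2:48,r3:4,r4:13,r5:6
c9: stall | r0:Mul1,r1:Mul2,r2:48,r3:4,r4:13,r5:6
c10: CDB Mul2=169; issue MUL r1<-Mul2 | r0:Mul1,r1:Mul2,r2:48,r3:4,r4:13,r5:6
c11: stall | r0:Mul1,r1:Mul2,r2:48,r3:4,r4:13,r5:6
c12: stall | r0:Mul1,r1:Mul2,r2:48,r3:4,r4:13,r5:6
c13: stall | r0:Mul1,r1:Mul2,r2:48,r3:4,r4:13,r5:6
c14: stall | r0:Mul1,r1:Mul2,r2:48,r3:4,r4:13,r5:6
c15: CDB Mul1=1014; issue MUL r5<-Mul1 | r0:1014,r1:Mul2,r2:48,r3:4,r4:13,r5:Mul1
c16: CDB Mul2=24; issue ADD r3<-Add1 | r0:1014,r1:24,r2:48,r3:Add1,r4:13,r5:Mul1
c17: issue ADD r1<-Add2 | r0:1014,r1:Add2,r2:48,r3:Add1,r4:13,r5:Mul1
c18: CDB Add1=72; issue SUB r0<-Add1 | r0:Add1,r1:Add2,r2:48,r3:72,r4:13,r5:Mul1
c19: CDB Add2=37 | r0:Add1,r1:37,r2:48,r3:72,r4:13,r5:Mul1
c20: - | r0:Add1,r1:37,r2:48,r3:72,r4:13,r5:Mul1
c21: CDB Mul1=144 | r0:Add1,r1:37,r2:48,r3:72,r4:13,r5:144

STATUS = VALUE 144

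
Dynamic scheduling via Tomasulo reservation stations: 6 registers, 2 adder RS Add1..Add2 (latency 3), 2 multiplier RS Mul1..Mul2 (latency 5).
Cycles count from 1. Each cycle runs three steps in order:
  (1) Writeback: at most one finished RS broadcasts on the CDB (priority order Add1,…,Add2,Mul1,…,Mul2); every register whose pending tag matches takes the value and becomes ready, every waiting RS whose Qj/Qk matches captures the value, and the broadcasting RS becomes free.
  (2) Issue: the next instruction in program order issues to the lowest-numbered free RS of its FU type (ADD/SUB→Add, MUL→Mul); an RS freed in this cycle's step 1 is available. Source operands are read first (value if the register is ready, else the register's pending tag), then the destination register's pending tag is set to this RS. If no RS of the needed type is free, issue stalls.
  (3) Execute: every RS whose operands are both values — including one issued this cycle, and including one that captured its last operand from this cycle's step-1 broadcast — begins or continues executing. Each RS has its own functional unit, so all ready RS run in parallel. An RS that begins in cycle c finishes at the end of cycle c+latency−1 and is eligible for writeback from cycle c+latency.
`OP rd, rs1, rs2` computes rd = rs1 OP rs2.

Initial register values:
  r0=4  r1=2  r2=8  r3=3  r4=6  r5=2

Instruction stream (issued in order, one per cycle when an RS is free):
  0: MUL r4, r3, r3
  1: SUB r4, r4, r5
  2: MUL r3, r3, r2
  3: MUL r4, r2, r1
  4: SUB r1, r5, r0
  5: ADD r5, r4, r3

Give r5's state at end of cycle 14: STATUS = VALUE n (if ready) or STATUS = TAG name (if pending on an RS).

  c1: issue MUL r4<-Mul1  regs: r0:4,r1:2,r2:8,r3:3,r4:Mul1,r5:2
  c2: issue SUB r4<-Add1  regs: r0:4,r1:2,r2:8,r3:3,r4:Add1,r5:2
  c3: issue MUL r3<-Mul2  regs: r0:4,r1:2,r2:8,r3:Mul2,r4:Add1,r5:2
  c4: stall  regs: r0:4,r1:2,r2:8,r3:Mul2,r4:Add1,r5:2
  c5: stall  regs: r0:4,r1:2,r2:8,r3:Mul2,r4:Add1,r5:2
  c6: CDB Mul1=9; issue MUL r4<-Mul1  regs: r0:4,r1:2,r2:8,r3:Mul2,r4:Mul1,r5:2
  c7: issue SUB r1<-Add2  regs: r0:4,r1:Add2,r2:8,r3:Mul2,r4:Mul1,r5:2
  c8: CDB Mul2=24; stall  regs: r0:4,r1:Add2,r2:8,r3:24,r4:Mul1,r5:2
  c9: CDB Add1=7; issue ADD r5<-Add1  regs: r0:4,r1:Add2,r2:8,r3:24,r4:Mul1,r5:Add1
  c10: CDB Add2=-2  regs: r0:4,r1:-2,r2:8,r3:24,r4:Mul1,r5:Add1
  c11: CDB Mul1=16  regs: r0:4,r1:-2,r2:8,r3:24,r4:16,r5:Add1
  c12: -  regs: r0:4,r1:-2,r2:8,r3:24,r4:16,r5:Add1
  c13: -  regs: r0:4,r1:-2,r2:8,r3:24,r4:16,r5:Add1
  c14: CDB Add1=40  regs: r0:4,r1:-2,r2:8,r3:24,r4:16,r5:40

STATUS = VALUE 40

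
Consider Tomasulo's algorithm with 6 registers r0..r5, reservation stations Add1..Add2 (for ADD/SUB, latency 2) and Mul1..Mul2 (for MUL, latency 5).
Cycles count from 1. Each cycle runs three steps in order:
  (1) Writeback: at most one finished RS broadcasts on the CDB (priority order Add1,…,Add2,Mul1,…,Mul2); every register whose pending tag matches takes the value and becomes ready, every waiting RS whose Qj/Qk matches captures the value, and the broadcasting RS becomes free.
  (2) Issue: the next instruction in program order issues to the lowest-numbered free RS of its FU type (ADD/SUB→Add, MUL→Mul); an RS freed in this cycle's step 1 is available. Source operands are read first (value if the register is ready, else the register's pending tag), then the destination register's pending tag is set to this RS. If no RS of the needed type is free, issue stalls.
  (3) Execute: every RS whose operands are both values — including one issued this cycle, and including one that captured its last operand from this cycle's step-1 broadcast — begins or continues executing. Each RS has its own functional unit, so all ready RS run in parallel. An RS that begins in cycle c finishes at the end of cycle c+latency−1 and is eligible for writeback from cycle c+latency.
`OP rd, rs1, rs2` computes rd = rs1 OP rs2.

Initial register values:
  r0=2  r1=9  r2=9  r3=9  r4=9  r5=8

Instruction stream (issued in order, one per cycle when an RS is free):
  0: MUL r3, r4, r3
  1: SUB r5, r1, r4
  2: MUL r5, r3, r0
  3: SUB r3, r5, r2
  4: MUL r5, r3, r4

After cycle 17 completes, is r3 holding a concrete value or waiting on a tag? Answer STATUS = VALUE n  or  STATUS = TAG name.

STATUS = VALUE 153

cycle 1: issue MUL r3<-Mul1 // r0:2,r1:9,r2:9,r3:Mul1,r4:9,r5:8
cycle 2: issue SUB r5<-Add1 // r0:2,r1:9,r2:9,r3:Mul1,r4:9,r5:Add1
cycle 3: issue MUL r5<-Mul2 // r0:2,r1:9,r2:9,r3:Mul1,r4:9,r5:Mul2
cycle 4: CDB Add1=0; issue SUB r3<-Add1 // r0:2,r1:9,r2:9,r3:Add1,r4:9,r5:Mul2
cycle 5: stall // r0:2,r1:9,r2:9,r3:Add1,r4:9,r5:Mul2
cycle 6: CDB Mul1=81; issue MUL r5<-Mul1 // r0:2,r1:9,r2:9,r3:Add1,r4:9,r5:Mul1
cycle 7: - // r0:2,r1:9,r2:9,r3:Add1,r4:9,r5:Mul1
cycle 8: - // r0:2,r1:9,r2:9,r3:Add1,r4:9,r5:Mul1
cycle 9: - // r0:2,r1:9,r2:9,r3:Add1,r4:9,r5:Mul1
cycle 10: - // r0:2,r1:9,r2:9,r3:Add1,r4:9,r5:Mul1
cycle 11: CDB Mul2=162 // r0:2,r1:9,r2:9,r3:Add1,r4:9,r5:Mul1
cycle 12: - // r0:2,r1:9,r2:9,r3:Add1,r4:9,r5:Mul1
cycle 13: CDB Add1=153 // r0:2,r1:9,r2:9,r3:153,r4:9,r5:Mul1
cycle 14: - // r0:2,r1:9,r2:9,r3:153,r4:9,r5:Mul1
cycle 15: - // r0:2,r1:9,r2:9,r3:153,r4:9,r5:Mul1
cycle 16: - // r0:2,r1:9,r2:9,r3:153,r4:9,r5:Mul1
cycle 17: - // r0:2,r1:9,r2:9,r3:153,r4:9,r5:Mul1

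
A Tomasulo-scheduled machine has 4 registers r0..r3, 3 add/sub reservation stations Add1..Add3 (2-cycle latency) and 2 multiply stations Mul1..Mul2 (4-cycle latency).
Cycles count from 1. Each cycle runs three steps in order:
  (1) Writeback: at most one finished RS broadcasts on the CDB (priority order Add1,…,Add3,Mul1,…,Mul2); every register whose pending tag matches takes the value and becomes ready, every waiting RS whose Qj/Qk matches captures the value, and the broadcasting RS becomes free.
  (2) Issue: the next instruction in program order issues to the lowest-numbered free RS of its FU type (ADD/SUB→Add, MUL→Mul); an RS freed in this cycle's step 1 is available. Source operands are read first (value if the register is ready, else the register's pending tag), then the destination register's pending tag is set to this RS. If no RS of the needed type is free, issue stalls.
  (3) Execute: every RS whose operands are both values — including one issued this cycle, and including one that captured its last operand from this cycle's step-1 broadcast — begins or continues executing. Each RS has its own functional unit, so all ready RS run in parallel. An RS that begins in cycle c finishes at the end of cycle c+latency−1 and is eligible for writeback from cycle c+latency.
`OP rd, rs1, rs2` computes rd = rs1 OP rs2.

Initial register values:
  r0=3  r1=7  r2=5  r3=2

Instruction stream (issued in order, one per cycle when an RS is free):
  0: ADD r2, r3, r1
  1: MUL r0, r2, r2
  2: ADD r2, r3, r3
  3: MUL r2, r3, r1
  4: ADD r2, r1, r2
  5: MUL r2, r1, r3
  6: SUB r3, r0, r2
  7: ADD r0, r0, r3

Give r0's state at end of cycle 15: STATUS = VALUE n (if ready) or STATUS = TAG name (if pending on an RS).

STATUS = VALUE 148

c1: issue ADD r2<-Add1 | r0:3,r1:7,r2:Add1,r3:2
c2: issue MUL r0<-Mul1 | r0:Mul1,r1:7,r2:Add1,r3:2
c3: CDB Add1=9; issue ADD r2<-Add1 | r0:Mul1,r1:7,r2:Add1,r3:2
c4: issue MUL r2<-Mul2 | r0:Mul1,r1:7,r2:Mul2,r3:2
c5: CDB Add1=4; issue ADD r2<-Add1 | r0:Mul1,r1:7,r2:Add1,r3:2
c6: stall | r0:Mul1,r1:7,r2:Add1,r3:2
c7: CDB Mul1=81; issue MUL r2<-Mul1 | r0:81,r1:7,r2:Mul1,r3:2
c8: CDB Mul2=14; issue SUB r3<-Add2 | r0:81,r1:7,r2:Mul1,r3:Add2
c9: issue ADD r0<-Add3 | r0:Add3,r1:7,r2:Mul1,r3:Add2
c10: CDB Add1=21 | r0:Add3,r1:7,r2:Mul1,r3:Add2
c11: CDB Mul1=14 | r0:Add3,r1:7,r2:14,r3:Add2
c12: - | r0:Add3,r1:7,r2:14,r3:Add2
c13: CDB Add2=67 | r0:Add3,r1:7,r2:14,r3:67
c14: - | r0:Add3,r1:7,r2:14,r3:67
c15: CDB Add3=148 | r0:148,r1:7,r2:14,r3:67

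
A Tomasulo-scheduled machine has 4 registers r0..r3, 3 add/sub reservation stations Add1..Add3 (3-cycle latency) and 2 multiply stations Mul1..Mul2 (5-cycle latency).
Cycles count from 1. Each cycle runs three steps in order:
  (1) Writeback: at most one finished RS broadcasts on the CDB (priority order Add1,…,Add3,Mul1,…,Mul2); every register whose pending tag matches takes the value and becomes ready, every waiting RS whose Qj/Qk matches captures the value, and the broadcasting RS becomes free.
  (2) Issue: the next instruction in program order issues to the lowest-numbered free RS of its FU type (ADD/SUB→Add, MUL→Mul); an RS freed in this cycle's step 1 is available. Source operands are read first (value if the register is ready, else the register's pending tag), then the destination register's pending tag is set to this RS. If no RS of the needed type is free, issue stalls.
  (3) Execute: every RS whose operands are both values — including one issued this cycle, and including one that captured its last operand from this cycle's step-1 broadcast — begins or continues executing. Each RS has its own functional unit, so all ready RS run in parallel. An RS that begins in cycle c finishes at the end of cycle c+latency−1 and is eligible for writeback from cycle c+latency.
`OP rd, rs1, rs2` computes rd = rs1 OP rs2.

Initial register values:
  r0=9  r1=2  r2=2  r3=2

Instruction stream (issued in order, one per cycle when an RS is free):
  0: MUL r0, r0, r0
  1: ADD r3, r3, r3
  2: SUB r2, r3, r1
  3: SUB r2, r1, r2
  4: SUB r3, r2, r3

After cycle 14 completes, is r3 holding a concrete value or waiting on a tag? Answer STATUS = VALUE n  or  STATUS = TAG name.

STATUS = VALUE -4

c1: issue MUL r0<-Mul1 | r0:Mul1,r1:2,r2:2,r3:2
c2: issue ADD r3<-Add1 | r0:Mul1,r1:2,r2:2,r3:Add1
c3: issue SUB r2<-Add2 | r0:Mul1,r1:2,r2:Add2,r3:Add1
c4: issue SUB r2<-Add3 | r0:Mul1,r1:2,r2:Add3,r3:Add1
c5: CDB Add1=4; issue SUB r3<-Add1 | r0:Mul1,r1:2,r2:Add3,r3:Add1
c6: CDB Mul1=81 | r0:81,r1:2,r2:Add3,r3:Add1
c7: - | r0:81,r1:2,r2:Add3,r3:Add1
c8: CDB Add2=2 | r0:81,r1:2,r2:Add3,r3:Add1
c9: - | r0:81,r1:2,r2:Add3,r3:Add1
c10: - | r0:81,r1:2,r2:Add3,r3:Add1
c11: CDB Add3=0 | r0:81,r1:2,r2:0,r3:Add1
c12: - | r0:81,r1:2,r2:0,r3:Add1
c13: - | r0:81,r1:2,r2:0,r3:Add1
c14: CDB Add1=-4 | r0:81,r1:2,r2:0,r3:-4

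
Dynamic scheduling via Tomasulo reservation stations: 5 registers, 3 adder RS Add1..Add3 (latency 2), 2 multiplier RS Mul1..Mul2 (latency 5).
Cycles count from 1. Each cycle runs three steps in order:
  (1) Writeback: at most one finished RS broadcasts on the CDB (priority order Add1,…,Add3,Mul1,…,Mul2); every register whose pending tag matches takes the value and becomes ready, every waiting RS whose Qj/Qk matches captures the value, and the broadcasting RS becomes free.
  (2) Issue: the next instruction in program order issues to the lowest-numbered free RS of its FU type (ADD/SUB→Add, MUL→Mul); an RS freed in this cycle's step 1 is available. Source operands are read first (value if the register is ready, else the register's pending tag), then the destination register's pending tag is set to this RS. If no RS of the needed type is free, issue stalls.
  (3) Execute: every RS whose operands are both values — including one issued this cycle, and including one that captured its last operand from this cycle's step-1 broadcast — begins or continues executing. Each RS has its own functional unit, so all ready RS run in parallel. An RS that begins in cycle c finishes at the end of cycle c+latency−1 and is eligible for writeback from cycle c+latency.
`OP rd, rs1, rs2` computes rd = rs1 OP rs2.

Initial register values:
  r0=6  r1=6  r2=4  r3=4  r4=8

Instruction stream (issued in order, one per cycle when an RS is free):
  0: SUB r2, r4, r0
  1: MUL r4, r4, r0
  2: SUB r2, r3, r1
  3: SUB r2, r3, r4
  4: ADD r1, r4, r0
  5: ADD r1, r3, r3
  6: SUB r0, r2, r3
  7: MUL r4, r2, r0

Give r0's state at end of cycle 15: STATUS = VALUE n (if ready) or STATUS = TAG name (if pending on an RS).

cycle 1: issue SUB r2<-Add1 // r0:6,r1:6,r2:Add1,r3:4,r4:8
cycle 2: issue MUL r4<-Mul1 // r0:6,r1:6,r2:Add1,r3:4,r4:Mul1
cycle 3: CDB Add1=2; issue SUB r2<-Add1 // r0:6,r1:6,r2:Add1,r3:4,r4:Mul1
cycle 4: issue SUB r2<-Add2 // r0:6,r1:6,r2:Add2,r3:4,r4:Mul1
cycle 5: CDB Add1=-2; issue ADD r1<-Add1 // r0:6,r1:Add1,r2:Add2,r3:4,r4:Mul1
cycle 6: issue ADD r1<-Add3 // r0:6,r1:Add3,r2:Add2,r3:4,r4:Mul1
cycle 7: CDB Mul1=48; stall // r0:6,r1:Add3,r2:Add2,r3:4,r4:48
cycle 8: CDB Add3=8; issue SUB r0<-Add3 // r0:Add3,r1:8,r2:Add2,r3:4,r4:48
cycle 9: CDB Add1=54; issue MUL r4<-Mul1 // r0:Add3,r1:8,r2:Add2,r3:4,r4:Mul1
cycle 10: CDB Add2=-44 // r0:Add3,r1:8,r2:-44,r3:4,r4:Mul1
cycle 11: - // r0:Add3,r1:8,r2:-44,r3:4,r4:Mul1
cycle 12: CDB Add3=-48 // r0:-48,r1:8,r2:-44,r3:4,r4:Mul1
cycle 13: - // r0:-48,r1:8,r2:-44,r3:4,r4:Mul1
cycle 14: - // r0:-48,r1:8,r2:-44,r3:4,r4:Mul1
cycle 15: - // r0:-48,r1:8,r2:-44,r3:4,r4:Mul1

STATUS = VALUE -48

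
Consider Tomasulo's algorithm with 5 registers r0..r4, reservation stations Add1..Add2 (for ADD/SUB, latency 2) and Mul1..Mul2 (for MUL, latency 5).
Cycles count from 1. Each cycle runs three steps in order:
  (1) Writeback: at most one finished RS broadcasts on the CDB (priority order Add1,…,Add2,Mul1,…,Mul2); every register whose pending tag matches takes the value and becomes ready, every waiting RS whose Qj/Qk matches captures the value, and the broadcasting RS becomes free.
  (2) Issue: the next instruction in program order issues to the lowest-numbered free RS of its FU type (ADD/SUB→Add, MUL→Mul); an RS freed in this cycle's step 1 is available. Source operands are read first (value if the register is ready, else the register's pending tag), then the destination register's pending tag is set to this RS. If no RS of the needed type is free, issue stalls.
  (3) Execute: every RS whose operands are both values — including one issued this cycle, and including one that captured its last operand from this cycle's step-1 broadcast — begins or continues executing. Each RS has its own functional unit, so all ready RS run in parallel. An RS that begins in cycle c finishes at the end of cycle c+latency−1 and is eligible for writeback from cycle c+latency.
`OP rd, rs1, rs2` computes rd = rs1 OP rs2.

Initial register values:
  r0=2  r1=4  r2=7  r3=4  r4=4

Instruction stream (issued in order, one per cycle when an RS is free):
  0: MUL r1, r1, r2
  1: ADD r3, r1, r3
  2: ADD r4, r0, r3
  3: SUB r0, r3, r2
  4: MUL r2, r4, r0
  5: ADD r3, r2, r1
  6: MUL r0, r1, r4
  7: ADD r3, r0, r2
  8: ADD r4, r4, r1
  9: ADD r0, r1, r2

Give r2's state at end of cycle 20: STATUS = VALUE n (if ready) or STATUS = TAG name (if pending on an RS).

c1: issue MUL r1<-Mul1 | r0:2,r1:Mul1,r2:7,r3:4,r4:4
c2: issue ADD r3<-Add1 | r0:2,r1:Mul1,r2:7,r3:Add1,r4:4
c3: issue ADD r4<-Add2 | r0:2,r1:Mul1,r2:7,r3:Add1,r4:Add2
c4: stall | r0:2,r1:Mul1,r2:7,r3:Add1,r4:Add2
c5: stall | r0:2,r1:Mul1,r2:7,r3:Add1,r4:Add2
c6: CDB Mul1=28; stall | r0:2,r1:28,r2:7,r3:Add1,r4:Add2
c7: stall | r0:2,r1:28,r2:7,r3:Add1,r4:Add2
c8: CDB Add1=32; issue SUB r0<-Add1 | r0:Add1,r1:28,r2:7,r3:32,r4:Add2
c9: issue MUL r2<-Mul1 | r0:Add1,r1:28,r2:Mul1,r3:32,r4:Add2
c10: CDB Add1=25; issue ADD r3<-Add1 | r0:25,r1:28,r2:Mul1,r3:Add1,r4:Add2
c11: CDB Add2=34; issue MUL r0<-Mul2 | r0:Mul2,r1:28,r2:Mul1,r3:Add1,r4:34
c12: issue ADD r3<-Add2 | r0:Mul2,r1:28,r2:Mul1,r3:Add2,r4:34
c13: stall | r0:Mul2,r1:28,r2:Mul1,r3:Add2,r4:34
c14: stall | r0:Mul2,r1:28,r2:Mul1,r3:Add2,r4:34
c15: stall | r0:Mul2,r1:28,r2:Mul1,r3:Add2,r4:34
c16: CDB Mul1=850; stall | r0:Mul2,r1:28,r2:850,r3:Add2,r4:34
c17: CDB Mul2=952; stall | r0:952,r1:28,r2:850,r3:Add2,r4:34
c18: CDB Add1=878; issue ADD r4<-Add1 | r0:952,r1:28,r2:850,r3:Add2,r4:Add1
c19: CDB Add2=1802; issue ADD r0<-Add2 | r0:Add2,r1:28,r2:850,r3:1802,r4:Add1
c20: CDB Add1=62 | r0:Add2,r1:28,r2:850,r3:1802,r4:62

STATUS = VALUE 850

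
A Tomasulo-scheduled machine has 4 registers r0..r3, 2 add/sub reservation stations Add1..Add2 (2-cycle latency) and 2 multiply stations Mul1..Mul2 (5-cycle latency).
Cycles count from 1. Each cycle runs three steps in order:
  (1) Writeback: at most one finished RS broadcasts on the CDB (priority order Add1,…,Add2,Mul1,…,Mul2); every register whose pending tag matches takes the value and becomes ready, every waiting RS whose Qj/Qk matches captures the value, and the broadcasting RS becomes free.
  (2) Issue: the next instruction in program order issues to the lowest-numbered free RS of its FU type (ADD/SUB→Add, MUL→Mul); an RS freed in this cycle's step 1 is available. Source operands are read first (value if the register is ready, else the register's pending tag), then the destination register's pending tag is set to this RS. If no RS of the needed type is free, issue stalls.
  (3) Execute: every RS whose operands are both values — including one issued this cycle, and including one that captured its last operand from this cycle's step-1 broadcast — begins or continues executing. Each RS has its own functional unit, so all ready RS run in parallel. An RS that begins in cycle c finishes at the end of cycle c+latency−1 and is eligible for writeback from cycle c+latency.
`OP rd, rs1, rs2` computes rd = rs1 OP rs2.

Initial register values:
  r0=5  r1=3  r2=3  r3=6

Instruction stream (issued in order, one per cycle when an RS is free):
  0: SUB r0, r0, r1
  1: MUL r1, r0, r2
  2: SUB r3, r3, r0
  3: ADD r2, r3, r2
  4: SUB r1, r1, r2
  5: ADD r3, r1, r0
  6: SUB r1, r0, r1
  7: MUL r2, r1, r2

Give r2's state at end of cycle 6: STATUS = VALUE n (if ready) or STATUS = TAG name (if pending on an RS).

STATUS = TAG Add2

cycle 1: issue SUB r0<-Add1 // r0:Add1,r1:3,r2:3,r3:6
cycle 2: issue MUL r1<-Mul1 // r0:Add1,r1:Mul1,r2:3,r3:6
cycle 3: CDB Add1=2; issue SUB r3<-Add1 // r0:2,r1:Mul1,r2:3,r3:Add1
cycle 4: issue ADD r2<-Add2 // r0:2,r1:Mul1,r2:Add2,r3:Add1
cycle 5: CDB Add1=4; issue SUB r1<-Add1 // r0:2,r1:Add1,r2:Add2,r3:4
cycle 6: stall // r0:2,r1:Add1,r2:Add2,r3:4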